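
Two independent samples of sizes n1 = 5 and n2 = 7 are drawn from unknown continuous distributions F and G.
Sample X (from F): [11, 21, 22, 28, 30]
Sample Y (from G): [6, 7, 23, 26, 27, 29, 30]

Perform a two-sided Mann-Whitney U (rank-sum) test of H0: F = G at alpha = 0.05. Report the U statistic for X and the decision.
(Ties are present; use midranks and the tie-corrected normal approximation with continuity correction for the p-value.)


Step 1: Combine and sort all 12 observations; assign midranks.
sorted (value, group): (6,Y), (7,Y), (11,X), (21,X), (22,X), (23,Y), (26,Y), (27,Y), (28,X), (29,Y), (30,X), (30,Y)
ranks: 6->1, 7->2, 11->3, 21->4, 22->5, 23->6, 26->7, 27->8, 28->9, 29->10, 30->11.5, 30->11.5
Step 2: Rank sum for X: R1 = 3 + 4 + 5 + 9 + 11.5 = 32.5.
Step 3: U_X = R1 - n1(n1+1)/2 = 32.5 - 5*6/2 = 32.5 - 15 = 17.5.
       U_Y = n1*n2 - U_X = 35 - 17.5 = 17.5.
Step 4: Ties are present, so use the tie-corrected normal approximation (with continuity correction) for the p-value.
Step 5: p-value = 1.000000; compare to alpha = 0.05. fail to reject H0.

U_X = 17.5, p = 1.000000, fail to reject H0 at alpha = 0.05.


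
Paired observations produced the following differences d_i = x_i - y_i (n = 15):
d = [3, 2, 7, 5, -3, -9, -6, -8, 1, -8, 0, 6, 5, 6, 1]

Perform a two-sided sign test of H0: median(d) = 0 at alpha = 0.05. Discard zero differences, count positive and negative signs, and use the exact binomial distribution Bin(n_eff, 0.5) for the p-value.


Step 1: Discard zero differences. Original n = 15; n_eff = number of nonzero differences = 14.
Nonzero differences (with sign): +3, +2, +7, +5, -3, -9, -6, -8, +1, -8, +6, +5, +6, +1
Step 2: Count signs: positive = 9, negative = 5.
Step 3: Under H0: P(positive) = 0.5, so the number of positives S ~ Bin(14, 0.5).
Step 4: Two-sided exact p-value = sum of Bin(14,0.5) probabilities at or below the observed probability = 0.423950.
Step 5: alpha = 0.05. fail to reject H0.

n_eff = 14, pos = 9, neg = 5, p = 0.423950, fail to reject H0.


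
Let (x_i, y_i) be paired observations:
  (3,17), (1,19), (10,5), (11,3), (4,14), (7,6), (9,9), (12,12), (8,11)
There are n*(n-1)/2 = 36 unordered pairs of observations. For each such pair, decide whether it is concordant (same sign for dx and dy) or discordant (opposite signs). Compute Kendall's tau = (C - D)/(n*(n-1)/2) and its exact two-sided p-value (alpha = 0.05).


Step 1: Enumerate the 36 unordered pairs (i,j) with i<j and classify each by sign(x_j-x_i) * sign(y_j-y_i).
  (1,2):dx=-2,dy=+2->D; (1,3):dx=+7,dy=-12->D; (1,4):dx=+8,dy=-14->D; (1,5):dx=+1,dy=-3->D
  (1,6):dx=+4,dy=-11->D; (1,7):dx=+6,dy=-8->D; (1,8):dx=+9,dy=-5->D; (1,9):dx=+5,dy=-6->D
  (2,3):dx=+9,dy=-14->D; (2,4):dx=+10,dy=-16->D; (2,5):dx=+3,dy=-5->D; (2,6):dx=+6,dy=-13->D
  (2,7):dx=+8,dy=-10->D; (2,8):dx=+11,dy=-7->D; (2,9):dx=+7,dy=-8->D; (3,4):dx=+1,dy=-2->D
  (3,5):dx=-6,dy=+9->D; (3,6):dx=-3,dy=+1->D; (3,7):dx=-1,dy=+4->D; (3,8):dx=+2,dy=+7->C
  (3,9):dx=-2,dy=+6->D; (4,5):dx=-7,dy=+11->D; (4,6):dx=-4,dy=+3->D; (4,7):dx=-2,dy=+6->D
  (4,8):dx=+1,dy=+9->C; (4,9):dx=-3,dy=+8->D; (5,6):dx=+3,dy=-8->D; (5,7):dx=+5,dy=-5->D
  (5,8):dx=+8,dy=-2->D; (5,9):dx=+4,dy=-3->D; (6,7):dx=+2,dy=+3->C; (6,8):dx=+5,dy=+6->C
  (6,9):dx=+1,dy=+5->C; (7,8):dx=+3,dy=+3->C; (7,9):dx=-1,dy=+2->D; (8,9):dx=-4,dy=-1->C
Step 2: C = 7, D = 29, total pairs = 36.
Step 3: tau = (C - D)/(n(n-1)/2) = (7 - 29)/36 = -0.611111.
Step 4: Exact two-sided p-value (enumerate n! = 362880 permutations of y under H0): p = 0.024741.
Step 5: alpha = 0.05. reject H0.

tau_b = -0.6111 (C=7, D=29), p = 0.024741, reject H0.


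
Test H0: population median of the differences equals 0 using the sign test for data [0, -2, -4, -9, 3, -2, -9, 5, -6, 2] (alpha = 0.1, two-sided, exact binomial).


Step 1: Discard zero differences. Original n = 10; n_eff = number of nonzero differences = 9.
Nonzero differences (with sign): -2, -4, -9, +3, -2, -9, +5, -6, +2
Step 2: Count signs: positive = 3, negative = 6.
Step 3: Under H0: P(positive) = 0.5, so the number of positives S ~ Bin(9, 0.5).
Step 4: Two-sided exact p-value = sum of Bin(9,0.5) probabilities at or below the observed probability = 0.507812.
Step 5: alpha = 0.1. fail to reject H0.

n_eff = 9, pos = 3, neg = 6, p = 0.507812, fail to reject H0.


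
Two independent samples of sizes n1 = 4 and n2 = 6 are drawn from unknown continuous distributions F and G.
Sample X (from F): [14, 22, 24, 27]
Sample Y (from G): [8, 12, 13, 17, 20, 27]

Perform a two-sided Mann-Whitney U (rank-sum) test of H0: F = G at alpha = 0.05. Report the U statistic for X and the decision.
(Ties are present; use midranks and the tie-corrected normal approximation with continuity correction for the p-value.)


Step 1: Combine and sort all 10 observations; assign midranks.
sorted (value, group): (8,Y), (12,Y), (13,Y), (14,X), (17,Y), (20,Y), (22,X), (24,X), (27,X), (27,Y)
ranks: 8->1, 12->2, 13->3, 14->4, 17->5, 20->6, 22->7, 24->8, 27->9.5, 27->9.5
Step 2: Rank sum for X: R1 = 4 + 7 + 8 + 9.5 = 28.5.
Step 3: U_X = R1 - n1(n1+1)/2 = 28.5 - 4*5/2 = 28.5 - 10 = 18.5.
       U_Y = n1*n2 - U_X = 24 - 18.5 = 5.5.
Step 4: Ties are present, so use the tie-corrected normal approximation (with continuity correction) for the p-value.
Step 5: p-value = 0.199458; compare to alpha = 0.05. fail to reject H0.

U_X = 18.5, p = 0.199458, fail to reject H0 at alpha = 0.05.


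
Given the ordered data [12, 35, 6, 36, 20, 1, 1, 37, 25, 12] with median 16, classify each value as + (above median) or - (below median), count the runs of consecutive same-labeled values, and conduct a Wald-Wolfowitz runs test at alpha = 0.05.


Step 1: Compute median = 16; label A = above, B = below.
Labels in order: BABAABBAAB  (n_A = 5, n_B = 5)
Step 2: Count runs R = 7.
Step 3: Under H0 (random ordering), E[R] = 2*n_A*n_B/(n_A+n_B) + 1 = 2*5*5/10 + 1 = 6.0000.
        Var[R] = 2*n_A*n_B*(2*n_A*n_B - n_A - n_B) / ((n_A+n_B)^2 * (n_A+n_B-1)) = 2000/900 = 2.2222.
        SD[R] = 1.4907.
Step 4: Continuity-corrected z = (R - 0.5 - E[R]) / SD[R] = (7 - 0.5 - 6.0000) / 1.4907 = 0.3354.
Step 5: Two-sided p-value via normal approximation = 2*(1 - Phi(|z|)) = 0.737316.
Step 6: alpha = 0.05. fail to reject H0.

R = 7, z = 0.3354, p = 0.737316, fail to reject H0.


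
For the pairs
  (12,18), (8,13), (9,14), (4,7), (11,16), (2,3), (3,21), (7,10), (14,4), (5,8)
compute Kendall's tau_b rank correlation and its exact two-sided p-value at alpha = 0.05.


Step 1: Enumerate the 45 unordered pairs (i,j) with i<j and classify each by sign(x_j-x_i) * sign(y_j-y_i).
  (1,2):dx=-4,dy=-5->C; (1,3):dx=-3,dy=-4->C; (1,4):dx=-8,dy=-11->C; (1,5):dx=-1,dy=-2->C
  (1,6):dx=-10,dy=-15->C; (1,7):dx=-9,dy=+3->D; (1,8):dx=-5,dy=-8->C; (1,9):dx=+2,dy=-14->D
  (1,10):dx=-7,dy=-10->C; (2,3):dx=+1,dy=+1->C; (2,4):dx=-4,dy=-6->C; (2,5):dx=+3,dy=+3->C
  (2,6):dx=-6,dy=-10->C; (2,7):dx=-5,dy=+8->D; (2,8):dx=-1,dy=-3->C; (2,9):dx=+6,dy=-9->D
  (2,10):dx=-3,dy=-5->C; (3,4):dx=-5,dy=-7->C; (3,5):dx=+2,dy=+2->C; (3,6):dx=-7,dy=-11->C
  (3,7):dx=-6,dy=+7->D; (3,8):dx=-2,dy=-4->C; (3,9):dx=+5,dy=-10->D; (3,10):dx=-4,dy=-6->C
  (4,5):dx=+7,dy=+9->C; (4,6):dx=-2,dy=-4->C; (4,7):dx=-1,dy=+14->D; (4,8):dx=+3,dy=+3->C
  (4,9):dx=+10,dy=-3->D; (4,10):dx=+1,dy=+1->C; (5,6):dx=-9,dy=-13->C; (5,7):dx=-8,dy=+5->D
  (5,8):dx=-4,dy=-6->C; (5,9):dx=+3,dy=-12->D; (5,10):dx=-6,dy=-8->C; (6,7):dx=+1,dy=+18->C
  (6,8):dx=+5,dy=+7->C; (6,9):dx=+12,dy=+1->C; (6,10):dx=+3,dy=+5->C; (7,8):dx=+4,dy=-11->D
  (7,9):dx=+11,dy=-17->D; (7,10):dx=+2,dy=-13->D; (8,9):dx=+7,dy=-6->D; (8,10):dx=-2,dy=-2->C
  (9,10):dx=-9,dy=+4->D
Step 2: C = 30, D = 15, total pairs = 45.
Step 3: tau = (C - D)/(n(n-1)/2) = (30 - 15)/45 = 0.333333.
Step 4: Exact two-sided p-value (enumerate n! = 3628800 permutations of y under H0): p = 0.216373.
Step 5: alpha = 0.05. fail to reject H0.

tau_b = 0.3333 (C=30, D=15), p = 0.216373, fail to reject H0.


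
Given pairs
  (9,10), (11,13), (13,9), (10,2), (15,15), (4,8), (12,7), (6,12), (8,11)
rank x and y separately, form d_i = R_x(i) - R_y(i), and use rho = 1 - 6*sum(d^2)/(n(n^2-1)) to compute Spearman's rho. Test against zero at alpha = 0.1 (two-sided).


Step 1: Rank x and y separately (midranks; no ties here).
rank(x): 9->4, 11->6, 13->8, 10->5, 15->9, 4->1, 12->7, 6->2, 8->3
rank(y): 10->5, 13->8, 9->4, 2->1, 15->9, 8->3, 7->2, 12->7, 11->6
Step 2: d_i = R_x(i) - R_y(i); compute d_i^2.
  (4-5)^2=1, (6-8)^2=4, (8-4)^2=16, (5-1)^2=16, (9-9)^2=0, (1-3)^2=4, (7-2)^2=25, (2-7)^2=25, (3-6)^2=9
sum(d^2) = 100.
Step 3: rho = 1 - 6*100 / (9*(9^2 - 1)) = 1 - 600/720 = 0.166667.
Step 4: Under H0, t = rho * sqrt((n-2)/(1-rho^2)) = 0.4472 ~ t(7).
Step 5: Two-sided p-value from the t-distribution with 7 df = 0.668231.
Step 6: alpha = 0.1. fail to reject H0.

rho = 0.1667, p = 0.668231, fail to reject H0 at alpha = 0.1.


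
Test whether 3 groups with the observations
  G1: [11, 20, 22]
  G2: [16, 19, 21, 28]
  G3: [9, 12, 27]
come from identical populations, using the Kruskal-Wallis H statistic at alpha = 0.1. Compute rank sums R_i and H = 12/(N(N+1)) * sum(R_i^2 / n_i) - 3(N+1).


Step 1: Combine all N = 10 observations and assign midranks.
sorted (value, group, rank): (9,G3,1), (11,G1,2), (12,G3,3), (16,G2,4), (19,G2,5), (20,G1,6), (21,G2,7), (22,G1,8), (27,G3,9), (28,G2,10)
Step 2: Sum ranks within each group.
R_1 = 16 (n_1 = 3)
R_2 = 26 (n_2 = 4)
R_3 = 13 (n_3 = 3)
Step 3: H = 12/(N(N+1)) * sum(R_i^2/n_i) - 3(N+1)
     = 12/(10*11) * (16^2/3 + 26^2/4 + 13^2/3) - 3*11
     = 0.109091 * 310.667 - 33
     = 0.890909.
Step 4: No ties, so H is used without correction.
Step 5: Under H0, H ~ chi^2(2); p-value = 0.640533.
Step 6: alpha = 0.1. fail to reject H0.

H = 0.8909, df = 2, p = 0.640533, fail to reject H0.


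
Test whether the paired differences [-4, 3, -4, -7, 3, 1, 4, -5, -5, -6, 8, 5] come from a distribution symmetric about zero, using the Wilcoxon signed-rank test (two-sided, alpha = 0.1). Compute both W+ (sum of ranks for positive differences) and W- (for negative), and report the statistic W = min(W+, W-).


Step 1: Drop any zero differences (none here) and take |d_i|.
|d| = [4, 3, 4, 7, 3, 1, 4, 5, 5, 6, 8, 5]
Step 2: Midrank |d_i| (ties get averaged ranks).
ranks: |4|->5, |3|->2.5, |4|->5, |7|->11, |3|->2.5, |1|->1, |4|->5, |5|->8, |5|->8, |6|->10, |8|->12, |5|->8
Step 3: Attach original signs; sum ranks with positive sign and with negative sign.
W+ = 2.5 + 2.5 + 1 + 5 + 12 + 8 = 31
W- = 5 + 5 + 11 + 8 + 8 + 10 = 47
(Check: W+ + W- = 78 should equal n(n+1)/2 = 78.)
Step 4: Test statistic W = min(W+, W-) = 31.
Step 5: Ties in |d|, so use the tie-corrected normal approximation.
        E[W] = n(n+1)/4 = 12*13/4 = 39.
        Tie groups: |d|=3 (t=2), |d|=4 (t=3), |d|=5 (t=3); sum(t^3 - t) = 54.
        Var[W] = n(n+1)(2n+1)/24 - sum(t^3-t)/48 = 3900/24 - 54/48 = 161.375.
        z = (W - E[W]) / sqrt(Var[W]) = (31 - 39) / 12.7033 = -0.6298.
        Two-sided p = 2*Phi(z) = 0.528855.
Step 6: alpha = 0.1. fail to reject H0.

W+ = 31, W- = 47, W = min = 31, p = 0.528855, fail to reject H0.


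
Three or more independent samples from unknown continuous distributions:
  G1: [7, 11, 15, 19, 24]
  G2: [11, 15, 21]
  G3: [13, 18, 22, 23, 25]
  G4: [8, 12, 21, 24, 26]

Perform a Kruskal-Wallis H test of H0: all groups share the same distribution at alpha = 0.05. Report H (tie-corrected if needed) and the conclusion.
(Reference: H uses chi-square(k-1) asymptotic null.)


Step 1: Combine all N = 18 observations and assign midranks.
sorted (value, group, rank): (7,G1,1), (8,G4,2), (11,G1,3.5), (11,G2,3.5), (12,G4,5), (13,G3,6), (15,G1,7.5), (15,G2,7.5), (18,G3,9), (19,G1,10), (21,G2,11.5), (21,G4,11.5), (22,G3,13), (23,G3,14), (24,G1,15.5), (24,G4,15.5), (25,G3,17), (26,G4,18)
Step 2: Sum ranks within each group.
R_1 = 37.5 (n_1 = 5)
R_2 = 22.5 (n_2 = 3)
R_3 = 59 (n_3 = 5)
R_4 = 52 (n_4 = 5)
Step 3: H = 12/(N(N+1)) * sum(R_i^2/n_i) - 3(N+1)
     = 12/(18*19) * (37.5^2/5 + 22.5^2/3 + 59^2/5 + 52^2/5) - 3*19
     = 0.035088 * 1687 - 57
     = 2.192982.
Step 4: Ties present; correction factor C = 1 - 24/(18^3 - 18) = 0.995872. Corrected H = 2.192982 / 0.995872 = 2.202073.
Step 5: Under H0, H ~ chi^2(3); p-value = 0.531540.
Step 6: alpha = 0.05. fail to reject H0.

H = 2.2021, df = 3, p = 0.531540, fail to reject H0.


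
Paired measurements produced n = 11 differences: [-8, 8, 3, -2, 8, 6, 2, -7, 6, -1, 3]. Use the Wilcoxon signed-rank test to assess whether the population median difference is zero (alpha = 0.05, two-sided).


Step 1: Drop any zero differences (none here) and take |d_i|.
|d| = [8, 8, 3, 2, 8, 6, 2, 7, 6, 1, 3]
Step 2: Midrank |d_i| (ties get averaged ranks).
ranks: |8|->10, |8|->10, |3|->4.5, |2|->2.5, |8|->10, |6|->6.5, |2|->2.5, |7|->8, |6|->6.5, |1|->1, |3|->4.5
Step 3: Attach original signs; sum ranks with positive sign and with negative sign.
W+ = 10 + 4.5 + 10 + 6.5 + 2.5 + 6.5 + 4.5 = 44.5
W- = 10 + 2.5 + 8 + 1 = 21.5
(Check: W+ + W- = 66 should equal n(n+1)/2 = 66.)
Step 4: Test statistic W = min(W+, W-) = 21.5.
Step 5: Ties in |d|, so use the tie-corrected normal approximation.
        E[W] = n(n+1)/4 = 11*12/4 = 33.
        Tie groups: |d|=2 (t=2), |d|=3 (t=2), |d|=6 (t=2), |d|=8 (t=3); sum(t^3 - t) = 42.
        Var[W] = n(n+1)(2n+1)/24 - sum(t^3-t)/48 = 3036/24 - 42/48 = 125.625.
        z = (W - E[W]) / sqrt(Var[W]) = (21.5 - 33) / 11.2083 = -1.0260.
        Two-sided p = 2*Phi(z) = 0.304878.
Step 6: alpha = 0.05. fail to reject H0.

W+ = 44.5, W- = 21.5, W = min = 21.5, p = 0.304878, fail to reject H0.


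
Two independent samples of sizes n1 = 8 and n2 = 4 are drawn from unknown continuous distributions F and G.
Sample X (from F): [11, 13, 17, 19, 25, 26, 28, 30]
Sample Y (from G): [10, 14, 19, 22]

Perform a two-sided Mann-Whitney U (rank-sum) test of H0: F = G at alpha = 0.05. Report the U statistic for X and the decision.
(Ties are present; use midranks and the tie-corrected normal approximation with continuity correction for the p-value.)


Step 1: Combine and sort all 12 observations; assign midranks.
sorted (value, group): (10,Y), (11,X), (13,X), (14,Y), (17,X), (19,X), (19,Y), (22,Y), (25,X), (26,X), (28,X), (30,X)
ranks: 10->1, 11->2, 13->3, 14->4, 17->5, 19->6.5, 19->6.5, 22->8, 25->9, 26->10, 28->11, 30->12
Step 2: Rank sum for X: R1 = 2 + 3 + 5 + 6.5 + 9 + 10 + 11 + 12 = 58.5.
Step 3: U_X = R1 - n1(n1+1)/2 = 58.5 - 8*9/2 = 58.5 - 36 = 22.5.
       U_Y = n1*n2 - U_X = 32 - 22.5 = 9.5.
Step 4: Ties are present, so use the tie-corrected normal approximation (with continuity correction) for the p-value.
Step 5: p-value = 0.307332; compare to alpha = 0.05. fail to reject H0.

U_X = 22.5, p = 0.307332, fail to reject H0 at alpha = 0.05.


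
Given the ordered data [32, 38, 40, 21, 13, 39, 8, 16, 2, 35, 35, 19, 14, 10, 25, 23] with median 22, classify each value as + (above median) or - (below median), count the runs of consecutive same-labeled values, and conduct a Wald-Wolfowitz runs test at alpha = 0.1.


Step 1: Compute median = 22; label A = above, B = below.
Labels in order: AAABBABBBAABBBAA  (n_A = 8, n_B = 8)
Step 2: Count runs R = 7.
Step 3: Under H0 (random ordering), E[R] = 2*n_A*n_B/(n_A+n_B) + 1 = 2*8*8/16 + 1 = 9.0000.
        Var[R] = 2*n_A*n_B*(2*n_A*n_B - n_A - n_B) / ((n_A+n_B)^2 * (n_A+n_B-1)) = 14336/3840 = 3.7333.
        SD[R] = 1.9322.
Step 4: Continuity-corrected z = (R + 0.5 - E[R]) / SD[R] = (7 + 0.5 - 9.0000) / 1.9322 = -0.7763.
Step 5: Two-sided p-value via normal approximation = 2*(1 - Phi(|z|)) = 0.437558.
Step 6: alpha = 0.1. fail to reject H0.

R = 7, z = -0.7763, p = 0.437558, fail to reject H0.


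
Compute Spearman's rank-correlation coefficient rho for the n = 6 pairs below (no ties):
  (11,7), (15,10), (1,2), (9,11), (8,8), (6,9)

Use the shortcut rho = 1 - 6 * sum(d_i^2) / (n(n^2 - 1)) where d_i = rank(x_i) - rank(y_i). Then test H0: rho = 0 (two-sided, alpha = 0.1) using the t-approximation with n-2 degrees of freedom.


Step 1: Rank x and y separately (midranks; no ties here).
rank(x): 11->5, 15->6, 1->1, 9->4, 8->3, 6->2
rank(y): 7->2, 10->5, 2->1, 11->6, 8->3, 9->4
Step 2: d_i = R_x(i) - R_y(i); compute d_i^2.
  (5-2)^2=9, (6-5)^2=1, (1-1)^2=0, (4-6)^2=4, (3-3)^2=0, (2-4)^2=4
sum(d^2) = 18.
Step 3: rho = 1 - 6*18 / (6*(6^2 - 1)) = 1 - 108/210 = 0.485714.
Step 4: Under H0, t = rho * sqrt((n-2)/(1-rho^2)) = 1.1113 ~ t(4).
Step 5: Two-sided p-value from the t-distribution with 4 df = 0.328723.
Step 6: alpha = 0.1. fail to reject H0.

rho = 0.4857, p = 0.328723, fail to reject H0 at alpha = 0.1.


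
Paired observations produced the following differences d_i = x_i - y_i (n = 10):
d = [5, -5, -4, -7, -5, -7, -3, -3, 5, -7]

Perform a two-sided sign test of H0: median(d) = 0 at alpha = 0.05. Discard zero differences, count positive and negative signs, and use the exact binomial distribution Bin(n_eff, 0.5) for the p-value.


Step 1: Discard zero differences. Original n = 10; n_eff = number of nonzero differences = 10.
Nonzero differences (with sign): +5, -5, -4, -7, -5, -7, -3, -3, +5, -7
Step 2: Count signs: positive = 2, negative = 8.
Step 3: Under H0: P(positive) = 0.5, so the number of positives S ~ Bin(10, 0.5).
Step 4: Two-sided exact p-value = sum of Bin(10,0.5) probabilities at or below the observed probability = 0.109375.
Step 5: alpha = 0.05. fail to reject H0.

n_eff = 10, pos = 2, neg = 8, p = 0.109375, fail to reject H0.


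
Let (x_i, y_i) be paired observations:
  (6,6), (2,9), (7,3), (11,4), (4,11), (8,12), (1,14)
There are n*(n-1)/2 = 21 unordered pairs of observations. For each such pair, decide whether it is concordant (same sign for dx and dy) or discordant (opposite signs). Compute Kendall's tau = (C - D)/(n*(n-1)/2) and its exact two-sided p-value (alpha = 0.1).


Step 1: Enumerate the 21 unordered pairs (i,j) with i<j and classify each by sign(x_j-x_i) * sign(y_j-y_i).
  (1,2):dx=-4,dy=+3->D; (1,3):dx=+1,dy=-3->D; (1,4):dx=+5,dy=-2->D; (1,5):dx=-2,dy=+5->D
  (1,6):dx=+2,dy=+6->C; (1,7):dx=-5,dy=+8->D; (2,3):dx=+5,dy=-6->D; (2,4):dx=+9,dy=-5->D
  (2,5):dx=+2,dy=+2->C; (2,6):dx=+6,dy=+3->C; (2,7):dx=-1,dy=+5->D; (3,4):dx=+4,dy=+1->C
  (3,5):dx=-3,dy=+8->D; (3,6):dx=+1,dy=+9->C; (3,7):dx=-6,dy=+11->D; (4,5):dx=-7,dy=+7->D
  (4,6):dx=-3,dy=+8->D; (4,7):dx=-10,dy=+10->D; (5,6):dx=+4,dy=+1->C; (5,7):dx=-3,dy=+3->D
  (6,7):dx=-7,dy=+2->D
Step 2: C = 6, D = 15, total pairs = 21.
Step 3: tau = (C - D)/(n(n-1)/2) = (6 - 15)/21 = -0.428571.
Step 4: Exact two-sided p-value (enumerate n! = 5040 permutations of y under H0): p = 0.238889.
Step 5: alpha = 0.1. fail to reject H0.

tau_b = -0.4286 (C=6, D=15), p = 0.238889, fail to reject H0.


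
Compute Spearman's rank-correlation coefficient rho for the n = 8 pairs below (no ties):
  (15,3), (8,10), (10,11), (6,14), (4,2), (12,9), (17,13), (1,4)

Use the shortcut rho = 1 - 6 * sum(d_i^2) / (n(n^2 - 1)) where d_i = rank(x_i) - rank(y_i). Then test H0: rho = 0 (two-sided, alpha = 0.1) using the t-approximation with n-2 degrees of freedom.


Step 1: Rank x and y separately (midranks; no ties here).
rank(x): 15->7, 8->4, 10->5, 6->3, 4->2, 12->6, 17->8, 1->1
rank(y): 3->2, 10->5, 11->6, 14->8, 2->1, 9->4, 13->7, 4->3
Step 2: d_i = R_x(i) - R_y(i); compute d_i^2.
  (7-2)^2=25, (4-5)^2=1, (5-6)^2=1, (3-8)^2=25, (2-1)^2=1, (6-4)^2=4, (8-7)^2=1, (1-3)^2=4
sum(d^2) = 62.
Step 3: rho = 1 - 6*62 / (8*(8^2 - 1)) = 1 - 372/504 = 0.261905.
Step 4: Under H0, t = rho * sqrt((n-2)/(1-rho^2)) = 0.6647 ~ t(6).
Step 5: Two-sided p-value from the t-distribution with 6 df = 0.530923.
Step 6: alpha = 0.1. fail to reject H0.

rho = 0.2619, p = 0.530923, fail to reject H0 at alpha = 0.1.


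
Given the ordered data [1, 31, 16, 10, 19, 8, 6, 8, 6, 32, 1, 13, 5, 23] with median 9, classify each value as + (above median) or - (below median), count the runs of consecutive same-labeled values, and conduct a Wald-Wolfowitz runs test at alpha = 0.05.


Step 1: Compute median = 9; label A = above, B = below.
Labels in order: BAAAABBBBABABA  (n_A = 7, n_B = 7)
Step 2: Count runs R = 8.
Step 3: Under H0 (random ordering), E[R] = 2*n_A*n_B/(n_A+n_B) + 1 = 2*7*7/14 + 1 = 8.0000.
        Var[R] = 2*n_A*n_B*(2*n_A*n_B - n_A - n_B) / ((n_A+n_B)^2 * (n_A+n_B-1)) = 8232/2548 = 3.2308.
        SD[R] = 1.7974.
Step 4: R = E[R], so z = 0 with no continuity correction.
Step 5: Two-sided p-value via normal approximation = 2*(1 - Phi(|z|)) = 1.000000.
Step 6: alpha = 0.05. fail to reject H0.

R = 8, z = 0.0000, p = 1.000000, fail to reject H0.


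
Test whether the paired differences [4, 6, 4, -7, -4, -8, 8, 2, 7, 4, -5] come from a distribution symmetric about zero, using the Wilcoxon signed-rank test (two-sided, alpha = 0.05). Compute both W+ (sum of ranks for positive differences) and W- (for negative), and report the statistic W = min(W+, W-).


Step 1: Drop any zero differences (none here) and take |d_i|.
|d| = [4, 6, 4, 7, 4, 8, 8, 2, 7, 4, 5]
Step 2: Midrank |d_i| (ties get averaged ranks).
ranks: |4|->3.5, |6|->7, |4|->3.5, |7|->8.5, |4|->3.5, |8|->10.5, |8|->10.5, |2|->1, |7|->8.5, |4|->3.5, |5|->6
Step 3: Attach original signs; sum ranks with positive sign and with negative sign.
W+ = 3.5 + 7 + 3.5 + 10.5 + 1 + 8.5 + 3.5 = 37.5
W- = 8.5 + 3.5 + 10.5 + 6 = 28.5
(Check: W+ + W- = 66 should equal n(n+1)/2 = 66.)
Step 4: Test statistic W = min(W+, W-) = 28.5.
Step 5: Ties in |d|, so use the tie-corrected normal approximation.
        E[W] = n(n+1)/4 = 11*12/4 = 33.
        Tie groups: |d|=4 (t=4), |d|=7 (t=2), |d|=8 (t=2); sum(t^3 - t) = 72.
        Var[W] = n(n+1)(2n+1)/24 - sum(t^3-t)/48 = 3036/24 - 72/48 = 125.
        z = (W - E[W]) / sqrt(Var[W]) = (28.5 - 33) / 11.1803 = -0.4025.
        Two-sided p = 2*Phi(z) = 0.687322.
Step 6: alpha = 0.05. fail to reject H0.

W+ = 37.5, W- = 28.5, W = min = 28.5, p = 0.687322, fail to reject H0.


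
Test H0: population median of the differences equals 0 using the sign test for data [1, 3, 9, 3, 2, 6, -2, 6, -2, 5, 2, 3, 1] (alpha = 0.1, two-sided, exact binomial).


Step 1: Discard zero differences. Original n = 13; n_eff = number of nonzero differences = 13.
Nonzero differences (with sign): +1, +3, +9, +3, +2, +6, -2, +6, -2, +5, +2, +3, +1
Step 2: Count signs: positive = 11, negative = 2.
Step 3: Under H0: P(positive) = 0.5, so the number of positives S ~ Bin(13, 0.5).
Step 4: Two-sided exact p-value = sum of Bin(13,0.5) probabilities at or below the observed probability = 0.022461.
Step 5: alpha = 0.1. reject H0.

n_eff = 13, pos = 11, neg = 2, p = 0.022461, reject H0.


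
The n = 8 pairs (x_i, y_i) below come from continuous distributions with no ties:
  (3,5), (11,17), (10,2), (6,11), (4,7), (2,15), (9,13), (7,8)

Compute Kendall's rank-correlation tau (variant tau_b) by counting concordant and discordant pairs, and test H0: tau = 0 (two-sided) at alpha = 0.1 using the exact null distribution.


Step 1: Enumerate the 28 unordered pairs (i,j) with i<j and classify each by sign(x_j-x_i) * sign(y_j-y_i).
  (1,2):dx=+8,dy=+12->C; (1,3):dx=+7,dy=-3->D; (1,4):dx=+3,dy=+6->C; (1,5):dx=+1,dy=+2->C
  (1,6):dx=-1,dy=+10->D; (1,7):dx=+6,dy=+8->C; (1,8):dx=+4,dy=+3->C; (2,3):dx=-1,dy=-15->C
  (2,4):dx=-5,dy=-6->C; (2,5):dx=-7,dy=-10->C; (2,6):dx=-9,dy=-2->C; (2,7):dx=-2,dy=-4->C
  (2,8):dx=-4,dy=-9->C; (3,4):dx=-4,dy=+9->D; (3,5):dx=-6,dy=+5->D; (3,6):dx=-8,dy=+13->D
  (3,7):dx=-1,dy=+11->D; (3,8):dx=-3,dy=+6->D; (4,5):dx=-2,dy=-4->C; (4,6):dx=-4,dy=+4->D
  (4,7):dx=+3,dy=+2->C; (4,8):dx=+1,dy=-3->D; (5,6):dx=-2,dy=+8->D; (5,7):dx=+5,dy=+6->C
  (5,8):dx=+3,dy=+1->C; (6,7):dx=+7,dy=-2->D; (6,8):dx=+5,dy=-7->D; (7,8):dx=-2,dy=-5->C
Step 2: C = 16, D = 12, total pairs = 28.
Step 3: tau = (C - D)/(n(n-1)/2) = (16 - 12)/28 = 0.142857.
Step 4: Exact two-sided p-value (enumerate n! = 40320 permutations of y under H0): p = 0.719544.
Step 5: alpha = 0.1. fail to reject H0.

tau_b = 0.1429 (C=16, D=12), p = 0.719544, fail to reject H0.


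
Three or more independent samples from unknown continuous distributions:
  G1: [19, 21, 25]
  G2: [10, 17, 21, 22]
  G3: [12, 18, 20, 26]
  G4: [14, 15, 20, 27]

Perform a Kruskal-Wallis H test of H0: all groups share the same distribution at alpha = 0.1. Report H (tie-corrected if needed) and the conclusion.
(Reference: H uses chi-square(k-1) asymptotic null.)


Step 1: Combine all N = 15 observations and assign midranks.
sorted (value, group, rank): (10,G2,1), (12,G3,2), (14,G4,3), (15,G4,4), (17,G2,5), (18,G3,6), (19,G1,7), (20,G3,8.5), (20,G4,8.5), (21,G1,10.5), (21,G2,10.5), (22,G2,12), (25,G1,13), (26,G3,14), (27,G4,15)
Step 2: Sum ranks within each group.
R_1 = 30.5 (n_1 = 3)
R_2 = 28.5 (n_2 = 4)
R_3 = 30.5 (n_3 = 4)
R_4 = 30.5 (n_4 = 4)
Step 3: H = 12/(N(N+1)) * sum(R_i^2/n_i) - 3(N+1)
     = 12/(15*16) * (30.5^2/3 + 28.5^2/4 + 30.5^2/4 + 30.5^2/4) - 3*16
     = 0.050000 * 978.271 - 48
     = 0.913542.
Step 4: Ties present; correction factor C = 1 - 12/(15^3 - 15) = 0.996429. Corrected H = 0.913542 / 0.996429 = 0.916816.
Step 5: Under H0, H ~ chi^2(3); p-value = 0.821368.
Step 6: alpha = 0.1. fail to reject H0.

H = 0.9168, df = 3, p = 0.821368, fail to reject H0.


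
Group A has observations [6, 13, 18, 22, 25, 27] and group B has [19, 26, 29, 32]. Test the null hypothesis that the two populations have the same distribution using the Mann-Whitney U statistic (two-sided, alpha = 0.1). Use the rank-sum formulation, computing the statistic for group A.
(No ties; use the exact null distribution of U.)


Step 1: Combine and sort all 10 observations; assign midranks.
sorted (value, group): (6,X), (13,X), (18,X), (19,Y), (22,X), (25,X), (26,Y), (27,X), (29,Y), (32,Y)
ranks: 6->1, 13->2, 18->3, 19->4, 22->5, 25->6, 26->7, 27->8, 29->9, 32->10
Step 2: Rank sum for X: R1 = 1 + 2 + 3 + 5 + 6 + 8 = 25.
Step 3: U_X = R1 - n1(n1+1)/2 = 25 - 6*7/2 = 25 - 21 = 4.
       U_Y = n1*n2 - U_X = 24 - 4 = 20.
Step 4: No ties, so the exact null distribution of U (based on enumerating the C(10,6) = 210 equally likely rank assignments) gives the two-sided p-value.
Step 5: p-value = 0.114286; compare to alpha = 0.1. fail to reject H0.

U_X = 4, p = 0.114286, fail to reject H0 at alpha = 0.1.


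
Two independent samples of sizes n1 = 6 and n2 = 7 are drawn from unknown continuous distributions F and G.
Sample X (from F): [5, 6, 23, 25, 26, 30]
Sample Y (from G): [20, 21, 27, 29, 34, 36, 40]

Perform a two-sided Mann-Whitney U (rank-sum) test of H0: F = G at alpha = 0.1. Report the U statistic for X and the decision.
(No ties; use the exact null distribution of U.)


Step 1: Combine and sort all 13 observations; assign midranks.
sorted (value, group): (5,X), (6,X), (20,Y), (21,Y), (23,X), (25,X), (26,X), (27,Y), (29,Y), (30,X), (34,Y), (36,Y), (40,Y)
ranks: 5->1, 6->2, 20->3, 21->4, 23->5, 25->6, 26->7, 27->8, 29->9, 30->10, 34->11, 36->12, 40->13
Step 2: Rank sum for X: R1 = 1 + 2 + 5 + 6 + 7 + 10 = 31.
Step 3: U_X = R1 - n1(n1+1)/2 = 31 - 6*7/2 = 31 - 21 = 10.
       U_Y = n1*n2 - U_X = 42 - 10 = 32.
Step 4: No ties, so the exact null distribution of U (based on enumerating the C(13,6) = 1716 equally likely rank assignments) gives the two-sided p-value.
Step 5: p-value = 0.137529; compare to alpha = 0.1. fail to reject H0.

U_X = 10, p = 0.137529, fail to reject H0 at alpha = 0.1.


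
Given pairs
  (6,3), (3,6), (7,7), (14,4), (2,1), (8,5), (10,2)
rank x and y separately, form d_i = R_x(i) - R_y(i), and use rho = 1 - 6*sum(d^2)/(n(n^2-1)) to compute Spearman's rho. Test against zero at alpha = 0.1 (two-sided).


Step 1: Rank x and y separately (midranks; no ties here).
rank(x): 6->3, 3->2, 7->4, 14->7, 2->1, 8->5, 10->6
rank(y): 3->3, 6->6, 7->7, 4->4, 1->1, 5->5, 2->2
Step 2: d_i = R_x(i) - R_y(i); compute d_i^2.
  (3-3)^2=0, (2-6)^2=16, (4-7)^2=9, (7-4)^2=9, (1-1)^2=0, (5-5)^2=0, (6-2)^2=16
sum(d^2) = 50.
Step 3: rho = 1 - 6*50 / (7*(7^2 - 1)) = 1 - 300/336 = 0.107143.
Step 4: Under H0, t = rho * sqrt((n-2)/(1-rho^2)) = 0.2410 ~ t(5).
Step 5: Two-sided p-value from the t-distribution with 5 df = 0.819151.
Step 6: alpha = 0.1. fail to reject H0.

rho = 0.1071, p = 0.819151, fail to reject H0 at alpha = 0.1.


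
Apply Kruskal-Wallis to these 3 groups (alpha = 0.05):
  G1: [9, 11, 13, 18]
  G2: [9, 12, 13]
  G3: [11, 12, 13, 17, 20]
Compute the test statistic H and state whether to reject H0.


Step 1: Combine all N = 12 observations and assign midranks.
sorted (value, group, rank): (9,G1,1.5), (9,G2,1.5), (11,G1,3.5), (11,G3,3.5), (12,G2,5.5), (12,G3,5.5), (13,G1,8), (13,G2,8), (13,G3,8), (17,G3,10), (18,G1,11), (20,G3,12)
Step 2: Sum ranks within each group.
R_1 = 24 (n_1 = 4)
R_2 = 15 (n_2 = 3)
R_3 = 39 (n_3 = 5)
Step 3: H = 12/(N(N+1)) * sum(R_i^2/n_i) - 3(N+1)
     = 12/(12*13) * (24^2/4 + 15^2/3 + 39^2/5) - 3*13
     = 0.076923 * 523.2 - 39
     = 1.246154.
Step 4: Ties present; correction factor C = 1 - 42/(12^3 - 12) = 0.975524. Corrected H = 1.246154 / 0.975524 = 1.277419.
Step 5: Under H0, H ~ chi^2(2); p-value = 0.527973.
Step 6: alpha = 0.05. fail to reject H0.

H = 1.2774, df = 2, p = 0.527973, fail to reject H0.


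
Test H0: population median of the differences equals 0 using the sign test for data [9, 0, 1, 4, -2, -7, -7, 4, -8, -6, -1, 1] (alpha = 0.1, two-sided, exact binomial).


Step 1: Discard zero differences. Original n = 12; n_eff = number of nonzero differences = 11.
Nonzero differences (with sign): +9, +1, +4, -2, -7, -7, +4, -8, -6, -1, +1
Step 2: Count signs: positive = 5, negative = 6.
Step 3: Under H0: P(positive) = 0.5, so the number of positives S ~ Bin(11, 0.5).
Step 4: Two-sided exact p-value = sum of Bin(11,0.5) probabilities at or below the observed probability = 1.000000.
Step 5: alpha = 0.1. fail to reject H0.

n_eff = 11, pos = 5, neg = 6, p = 1.000000, fail to reject H0.


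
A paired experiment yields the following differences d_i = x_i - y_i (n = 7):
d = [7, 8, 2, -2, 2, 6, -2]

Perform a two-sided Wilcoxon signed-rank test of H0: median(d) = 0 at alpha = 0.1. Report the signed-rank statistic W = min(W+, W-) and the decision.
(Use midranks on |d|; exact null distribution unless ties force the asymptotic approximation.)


Step 1: Drop any zero differences (none here) and take |d_i|.
|d| = [7, 8, 2, 2, 2, 6, 2]
Step 2: Midrank |d_i| (ties get averaged ranks).
ranks: |7|->6, |8|->7, |2|->2.5, |2|->2.5, |2|->2.5, |6|->5, |2|->2.5
Step 3: Attach original signs; sum ranks with positive sign and with negative sign.
W+ = 6 + 7 + 2.5 + 2.5 + 5 = 23
W- = 2.5 + 2.5 = 5
(Check: W+ + W- = 28 should equal n(n+1)/2 = 28.)
Step 4: Test statistic W = min(W+, W-) = 5.
Step 5: Ties in |d|, so use the tie-corrected normal approximation.
        E[W] = n(n+1)/4 = 7*8/4 = 14.
        Tie groups: |d|=2 (t=4); sum(t^3 - t) = 60.
        Var[W] = n(n+1)(2n+1)/24 - sum(t^3-t)/48 = 840/24 - 60/48 = 33.75.
        z = (W - E[W]) / sqrt(Var[W]) = (5 - 14) / 5.8095 = -1.5492.
        Two-sided p = 2*Phi(z) = 0.121335.
Step 6: alpha = 0.1. fail to reject H0.

W+ = 23, W- = 5, W = min = 5, p = 0.121335, fail to reject H0.


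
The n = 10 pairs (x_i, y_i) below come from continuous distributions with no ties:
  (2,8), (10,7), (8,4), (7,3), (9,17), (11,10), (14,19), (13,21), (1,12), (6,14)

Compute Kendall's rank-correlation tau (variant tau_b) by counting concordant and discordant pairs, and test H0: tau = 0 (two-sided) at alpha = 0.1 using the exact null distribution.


Step 1: Enumerate the 45 unordered pairs (i,j) with i<j and classify each by sign(x_j-x_i) * sign(y_j-y_i).
  (1,2):dx=+8,dy=-1->D; (1,3):dx=+6,dy=-4->D; (1,4):dx=+5,dy=-5->D; (1,5):dx=+7,dy=+9->C
  (1,6):dx=+9,dy=+2->C; (1,7):dx=+12,dy=+11->C; (1,8):dx=+11,dy=+13->C; (1,9):dx=-1,dy=+4->D
  (1,10):dx=+4,dy=+6->C; (2,3):dx=-2,dy=-3->C; (2,4):dx=-3,dy=-4->C; (2,5):dx=-1,dy=+10->D
  (2,6):dx=+1,dy=+3->C; (2,7):dx=+4,dy=+12->C; (2,8):dx=+3,dy=+14->C; (2,9):dx=-9,dy=+5->D
  (2,10):dx=-4,dy=+7->D; (3,4):dx=-1,dy=-1->C; (3,5):dx=+1,dy=+13->C; (3,6):dx=+3,dy=+6->C
  (3,7):dx=+6,dy=+15->C; (3,8):dx=+5,dy=+17->C; (3,9):dx=-7,dy=+8->D; (3,10):dx=-2,dy=+10->D
  (4,5):dx=+2,dy=+14->C; (4,6):dx=+4,dy=+7->C; (4,7):dx=+7,dy=+16->C; (4,8):dx=+6,dy=+18->C
  (4,9):dx=-6,dy=+9->D; (4,10):dx=-1,dy=+11->D; (5,6):dx=+2,dy=-7->D; (5,7):dx=+5,dy=+2->C
  (5,8):dx=+4,dy=+4->C; (5,9):dx=-8,dy=-5->C; (5,10):dx=-3,dy=-3->C; (6,7):dx=+3,dy=+9->C
  (6,8):dx=+2,dy=+11->C; (6,9):dx=-10,dy=+2->D; (6,10):dx=-5,dy=+4->D; (7,8):dx=-1,dy=+2->D
  (7,9):dx=-13,dy=-7->C; (7,10):dx=-8,dy=-5->C; (8,9):dx=-12,dy=-9->C; (8,10):dx=-7,dy=-7->C
  (9,10):dx=+5,dy=+2->C
Step 2: C = 30, D = 15, total pairs = 45.
Step 3: tau = (C - D)/(n(n-1)/2) = (30 - 15)/45 = 0.333333.
Step 4: Exact two-sided p-value (enumerate n! = 3628800 permutations of y under H0): p = 0.216373.
Step 5: alpha = 0.1. fail to reject H0.

tau_b = 0.3333 (C=30, D=15), p = 0.216373, fail to reject H0.


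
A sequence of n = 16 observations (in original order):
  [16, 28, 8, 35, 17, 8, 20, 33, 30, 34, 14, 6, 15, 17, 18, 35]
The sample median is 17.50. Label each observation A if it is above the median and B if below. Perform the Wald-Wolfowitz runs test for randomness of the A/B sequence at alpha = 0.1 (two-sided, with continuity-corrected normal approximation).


Step 1: Compute median = 17.50; label A = above, B = below.
Labels in order: BABABBAAAABBBBAA  (n_A = 8, n_B = 8)
Step 2: Count runs R = 8.
Step 3: Under H0 (random ordering), E[R] = 2*n_A*n_B/(n_A+n_B) + 1 = 2*8*8/16 + 1 = 9.0000.
        Var[R] = 2*n_A*n_B*(2*n_A*n_B - n_A - n_B) / ((n_A+n_B)^2 * (n_A+n_B-1)) = 14336/3840 = 3.7333.
        SD[R] = 1.9322.
Step 4: Continuity-corrected z = (R + 0.5 - E[R]) / SD[R] = (8 + 0.5 - 9.0000) / 1.9322 = -0.2588.
Step 5: Two-sided p-value via normal approximation = 2*(1 - Phi(|z|)) = 0.795809.
Step 6: alpha = 0.1. fail to reject H0.

R = 8, z = -0.2588, p = 0.795809, fail to reject H0.


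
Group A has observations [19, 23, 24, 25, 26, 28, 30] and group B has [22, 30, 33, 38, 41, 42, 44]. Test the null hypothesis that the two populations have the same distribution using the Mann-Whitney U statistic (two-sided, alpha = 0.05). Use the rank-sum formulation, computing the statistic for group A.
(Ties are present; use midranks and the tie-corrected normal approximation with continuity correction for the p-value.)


Step 1: Combine and sort all 14 observations; assign midranks.
sorted (value, group): (19,X), (22,Y), (23,X), (24,X), (25,X), (26,X), (28,X), (30,X), (30,Y), (33,Y), (38,Y), (41,Y), (42,Y), (44,Y)
ranks: 19->1, 22->2, 23->3, 24->4, 25->5, 26->6, 28->7, 30->8.5, 30->8.5, 33->10, 38->11, 41->12, 42->13, 44->14
Step 2: Rank sum for X: R1 = 1 + 3 + 4 + 5 + 6 + 7 + 8.5 = 34.5.
Step 3: U_X = R1 - n1(n1+1)/2 = 34.5 - 7*8/2 = 34.5 - 28 = 6.5.
       U_Y = n1*n2 - U_X = 49 - 6.5 = 42.5.
Step 4: Ties are present, so use the tie-corrected normal approximation (with continuity correction) for the p-value.
Step 5: p-value = 0.025187; compare to alpha = 0.05. reject H0.

U_X = 6.5, p = 0.025187, reject H0 at alpha = 0.05.


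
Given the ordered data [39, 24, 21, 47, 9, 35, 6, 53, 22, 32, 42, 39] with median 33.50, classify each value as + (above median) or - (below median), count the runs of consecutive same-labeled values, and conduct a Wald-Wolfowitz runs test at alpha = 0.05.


Step 1: Compute median = 33.50; label A = above, B = below.
Labels in order: ABBABABABBAA  (n_A = 6, n_B = 6)
Step 2: Count runs R = 9.
Step 3: Under H0 (random ordering), E[R] = 2*n_A*n_B/(n_A+n_B) + 1 = 2*6*6/12 + 1 = 7.0000.
        Var[R] = 2*n_A*n_B*(2*n_A*n_B - n_A - n_B) / ((n_A+n_B)^2 * (n_A+n_B-1)) = 4320/1584 = 2.7273.
        SD[R] = 1.6514.
Step 4: Continuity-corrected z = (R - 0.5 - E[R]) / SD[R] = (9 - 0.5 - 7.0000) / 1.6514 = 0.9083.
Step 5: Two-sided p-value via normal approximation = 2*(1 - Phi(|z|)) = 0.363722.
Step 6: alpha = 0.05. fail to reject H0.

R = 9, z = 0.9083, p = 0.363722, fail to reject H0.


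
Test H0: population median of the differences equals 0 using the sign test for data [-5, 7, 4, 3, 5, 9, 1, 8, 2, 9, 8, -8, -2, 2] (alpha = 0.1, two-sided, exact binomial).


Step 1: Discard zero differences. Original n = 14; n_eff = number of nonzero differences = 14.
Nonzero differences (with sign): -5, +7, +4, +3, +5, +9, +1, +8, +2, +9, +8, -8, -2, +2
Step 2: Count signs: positive = 11, negative = 3.
Step 3: Under H0: P(positive) = 0.5, so the number of positives S ~ Bin(14, 0.5).
Step 4: Two-sided exact p-value = sum of Bin(14,0.5) probabilities at or below the observed probability = 0.057373.
Step 5: alpha = 0.1. reject H0.

n_eff = 14, pos = 11, neg = 3, p = 0.057373, reject H0.


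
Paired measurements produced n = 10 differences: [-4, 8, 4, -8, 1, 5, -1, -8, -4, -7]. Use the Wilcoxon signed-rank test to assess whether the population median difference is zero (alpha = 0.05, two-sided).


Step 1: Drop any zero differences (none here) and take |d_i|.
|d| = [4, 8, 4, 8, 1, 5, 1, 8, 4, 7]
Step 2: Midrank |d_i| (ties get averaged ranks).
ranks: |4|->4, |8|->9, |4|->4, |8|->9, |1|->1.5, |5|->6, |1|->1.5, |8|->9, |4|->4, |7|->7
Step 3: Attach original signs; sum ranks with positive sign and with negative sign.
W+ = 9 + 4 + 1.5 + 6 = 20.5
W- = 4 + 9 + 1.5 + 9 + 4 + 7 = 34.5
(Check: W+ + W- = 55 should equal n(n+1)/2 = 55.)
Step 4: Test statistic W = min(W+, W-) = 20.5.
Step 5: Ties in |d|, so use the tie-corrected normal approximation.
        E[W] = n(n+1)/4 = 10*11/4 = 27.5.
        Tie groups: |d|=1 (t=2), |d|=4 (t=3), |d|=8 (t=3); sum(t^3 - t) = 54.
        Var[W] = n(n+1)(2n+1)/24 - sum(t^3-t)/48 = 2310/24 - 54/48 = 95.125.
        z = (W - E[W]) / sqrt(Var[W]) = (20.5 - 27.5) / 9.7532 = -0.7177.
        Two-sided p = 2*Phi(z) = 0.472934.
Step 6: alpha = 0.05. fail to reject H0.

W+ = 20.5, W- = 34.5, W = min = 20.5, p = 0.472934, fail to reject H0.


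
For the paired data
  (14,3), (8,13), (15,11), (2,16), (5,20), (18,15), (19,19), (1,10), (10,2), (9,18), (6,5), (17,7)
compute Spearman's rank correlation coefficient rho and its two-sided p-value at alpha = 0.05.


Step 1: Rank x and y separately (midranks; no ties here).
rank(x): 14->8, 8->5, 15->9, 2->2, 5->3, 18->11, 19->12, 1->1, 10->7, 9->6, 6->4, 17->10
rank(y): 3->2, 13->7, 11->6, 16->9, 20->12, 15->8, 19->11, 10->5, 2->1, 18->10, 5->3, 7->4
Step 2: d_i = R_x(i) - R_y(i); compute d_i^2.
  (8-2)^2=36, (5-7)^2=4, (9-6)^2=9, (2-9)^2=49, (3-12)^2=81, (11-8)^2=9, (12-11)^2=1, (1-5)^2=16, (7-1)^2=36, (6-10)^2=16, (4-3)^2=1, (10-4)^2=36
sum(d^2) = 294.
Step 3: rho = 1 - 6*294 / (12*(12^2 - 1)) = 1 - 1764/1716 = -0.027972.
Step 4: Under H0, t = rho * sqrt((n-2)/(1-rho^2)) = -0.0885 ~ t(10).
Step 5: Two-sided p-value from the t-distribution with 10 df = 0.931234.
Step 6: alpha = 0.05. fail to reject H0.

rho = -0.0280, p = 0.931234, fail to reject H0 at alpha = 0.05.


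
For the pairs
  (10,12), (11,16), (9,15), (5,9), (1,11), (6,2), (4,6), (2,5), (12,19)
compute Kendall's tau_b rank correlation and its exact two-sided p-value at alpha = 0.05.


Step 1: Enumerate the 36 unordered pairs (i,j) with i<j and classify each by sign(x_j-x_i) * sign(y_j-y_i).
  (1,2):dx=+1,dy=+4->C; (1,3):dx=-1,dy=+3->D; (1,4):dx=-5,dy=-3->C; (1,5):dx=-9,dy=-1->C
  (1,6):dx=-4,dy=-10->C; (1,7):dx=-6,dy=-6->C; (1,8):dx=-8,dy=-7->C; (1,9):dx=+2,dy=+7->C
  (2,3):dx=-2,dy=-1->C; (2,4):dx=-6,dy=-7->C; (2,5):dx=-10,dy=-5->C; (2,6):dx=-5,dy=-14->C
  (2,7):dx=-7,dy=-10->C; (2,8):dx=-9,dy=-11->C; (2,9):dx=+1,dy=+3->C; (3,4):dx=-4,dy=-6->C
  (3,5):dx=-8,dy=-4->C; (3,6):dx=-3,dy=-13->C; (3,7):dx=-5,dy=-9->C; (3,8):dx=-7,dy=-10->C
  (3,9):dx=+3,dy=+4->C; (4,5):dx=-4,dy=+2->D; (4,6):dx=+1,dy=-7->D; (4,7):dx=-1,dy=-3->C
  (4,8):dx=-3,dy=-4->C; (4,9):dx=+7,dy=+10->C; (5,6):dx=+5,dy=-9->D; (5,7):dx=+3,dy=-5->D
  (5,8):dx=+1,dy=-6->D; (5,9):dx=+11,dy=+8->C; (6,7):dx=-2,dy=+4->D; (6,8):dx=-4,dy=+3->D
  (6,9):dx=+6,dy=+17->C; (7,8):dx=-2,dy=-1->C; (7,9):dx=+8,dy=+13->C; (8,9):dx=+10,dy=+14->C
Step 2: C = 28, D = 8, total pairs = 36.
Step 3: tau = (C - D)/(n(n-1)/2) = (28 - 8)/36 = 0.555556.
Step 4: Exact two-sided p-value (enumerate n! = 362880 permutations of y under H0): p = 0.044615.
Step 5: alpha = 0.05. reject H0.

tau_b = 0.5556 (C=28, D=8), p = 0.044615, reject H0.


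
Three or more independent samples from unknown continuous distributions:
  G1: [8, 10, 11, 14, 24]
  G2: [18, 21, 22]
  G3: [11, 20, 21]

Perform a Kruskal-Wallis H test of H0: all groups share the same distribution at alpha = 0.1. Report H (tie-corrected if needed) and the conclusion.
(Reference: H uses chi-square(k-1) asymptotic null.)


Step 1: Combine all N = 11 observations and assign midranks.
sorted (value, group, rank): (8,G1,1), (10,G1,2), (11,G1,3.5), (11,G3,3.5), (14,G1,5), (18,G2,6), (20,G3,7), (21,G2,8.5), (21,G3,8.5), (22,G2,10), (24,G1,11)
Step 2: Sum ranks within each group.
R_1 = 22.5 (n_1 = 5)
R_2 = 24.5 (n_2 = 3)
R_3 = 19 (n_3 = 3)
Step 3: H = 12/(N(N+1)) * sum(R_i^2/n_i) - 3(N+1)
     = 12/(11*12) * (22.5^2/5 + 24.5^2/3 + 19^2/3) - 3*12
     = 0.090909 * 421.667 - 36
     = 2.333333.
Step 4: Ties present; correction factor C = 1 - 12/(11^3 - 11) = 0.990909. Corrected H = 2.333333 / 0.990909 = 2.354740.
Step 5: Under H0, H ~ chi^2(2); p-value = 0.308088.
Step 6: alpha = 0.1. fail to reject H0.

H = 2.3547, df = 2, p = 0.308088, fail to reject H0.
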